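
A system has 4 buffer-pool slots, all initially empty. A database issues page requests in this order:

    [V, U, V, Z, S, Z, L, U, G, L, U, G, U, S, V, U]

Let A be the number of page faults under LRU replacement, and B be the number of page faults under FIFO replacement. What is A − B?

Under LRU: F F . F F . F F F . . . . F F . → 9 faults.
Under FIFO: F F . F F . F . F . F . . . F . → 8 faults.
A − B = 9 − 8 = 1.

1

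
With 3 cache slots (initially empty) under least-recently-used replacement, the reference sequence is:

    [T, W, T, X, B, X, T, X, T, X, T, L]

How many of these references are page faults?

T → fault, frames [T]
W → fault, frames [T, W]
T → hit
X → fault, frames [W, T, X]
B → fault, evict W, frames [T, X, B]
X → hit
T → hit
X → hit
T → hit
X → hit
T → hit
L → fault, evict B, frames [X, T, L]
Page faults: 5.

5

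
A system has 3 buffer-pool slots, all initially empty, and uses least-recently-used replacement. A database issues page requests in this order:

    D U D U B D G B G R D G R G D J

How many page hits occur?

9

D -> fault, frames (D)
U -> fault, frames (D U)
D -> hit
U -> hit
B -> fault, frames (D U B)
D -> hit
G -> fault, evict U, frames (B D G)
B -> hit
G -> hit
R -> fault, evict D, frames (B G R)
D -> fault, evict B, frames (G R D)
G -> hit
R -> hit
G -> hit
D -> hit
J -> fault, evict R, frames (G D J)
Hits: 9.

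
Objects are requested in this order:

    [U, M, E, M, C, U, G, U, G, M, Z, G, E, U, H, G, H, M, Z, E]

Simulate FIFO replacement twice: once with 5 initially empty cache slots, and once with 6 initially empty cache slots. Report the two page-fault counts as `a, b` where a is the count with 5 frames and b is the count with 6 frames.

5 frames: F F F . F . F . . . F . . F F . . F . F → 10 faults.
6 frames: F F F . F . F . . . F . . . F . . . . . → 7 faults.
7 < 10: adding a frame reduced faults, as is typical.

10, 7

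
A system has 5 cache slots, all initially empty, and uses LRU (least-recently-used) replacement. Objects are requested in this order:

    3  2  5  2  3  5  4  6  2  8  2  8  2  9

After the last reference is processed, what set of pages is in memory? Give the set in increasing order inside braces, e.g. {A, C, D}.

{2, 4, 6, 8, 9}

3: miss, frames [3]
2: miss, frames [3, 2]
5: miss, frames [3, 2, 5]
2: hit
3: hit
5: hit
4: miss, frames [2, 3, 5, 4]
6: miss, frames [2, 3, 5, 4, 6]
2: hit
8: miss, evict 3, frames [5, 4, 6, 2, 8]
2: hit
8: hit
2: hit
9: miss, evict 5, frames [4, 6, 8, 2, 9]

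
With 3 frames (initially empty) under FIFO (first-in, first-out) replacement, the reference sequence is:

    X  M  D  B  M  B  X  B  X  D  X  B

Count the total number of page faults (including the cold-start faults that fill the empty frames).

5

X: miss, frames (X)
M: miss, frames (X M)
D: miss, frames (X M D)
B: miss, evict X, frames (M D B)
M: hit
B: hit
X: miss, evict M, frames (D B X)
B: hit
X: hit
D: hit
X: hit
B: hit
Page faults: 5.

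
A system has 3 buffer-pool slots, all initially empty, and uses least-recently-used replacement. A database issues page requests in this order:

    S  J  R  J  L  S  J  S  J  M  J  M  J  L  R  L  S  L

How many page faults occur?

9

S -> miss, frames {S}
J -> miss, frames {S,J}
R -> miss, frames {S,J,R}
J -> hit
L -> miss, evict S, frames {R,J,L}
S -> miss, evict R, frames {J,L,S}
J -> hit
S -> hit
J -> hit
M -> miss, evict L, frames {S,J,M}
J -> hit
M -> hit
J -> hit
L -> miss, evict S, frames {M,J,L}
R -> miss, evict M, frames {J,L,R}
L -> hit
S -> miss, evict J, frames {R,L,S}
L -> hit
Page faults: 9.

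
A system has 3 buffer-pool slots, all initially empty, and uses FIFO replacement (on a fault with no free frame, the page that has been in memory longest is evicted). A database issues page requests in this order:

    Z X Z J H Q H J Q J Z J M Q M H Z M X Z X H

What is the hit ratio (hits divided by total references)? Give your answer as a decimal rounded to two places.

Z: miss, frames (Z)
X: miss, frames (Z X)
Z: hit
J: miss, frames (Z X J)
H: miss, evict Z, frames (X J H)
Q: miss, evict X, frames (J H Q)
H: hit
J: hit
Q: hit
J: hit
Z: miss, evict J, frames (H Q Z)
J: miss, evict H, frames (Q Z J)
M: miss, evict Q, frames (Z J M)
Q: miss, evict Z, frames (J M Q)
M: hit
H: miss, evict J, frames (M Q H)
Z: miss, evict M, frames (Q H Z)
M: miss, evict Q, frames (H Z M)
X: miss, evict H, frames (Z M X)
Z: hit
X: hit
H: miss, evict Z, frames (M X H)
Hits: 8 of 22 references → 8/22 = 0.3636.

0.36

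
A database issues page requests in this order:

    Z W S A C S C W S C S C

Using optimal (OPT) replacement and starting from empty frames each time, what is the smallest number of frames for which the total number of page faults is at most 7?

f=1: 12 faults
f=2: 7 faults
f=3: 5 faults
f=4: 5 faults
f=5: 5 faults
Smallest f with faults ≤ 7 is 2.

2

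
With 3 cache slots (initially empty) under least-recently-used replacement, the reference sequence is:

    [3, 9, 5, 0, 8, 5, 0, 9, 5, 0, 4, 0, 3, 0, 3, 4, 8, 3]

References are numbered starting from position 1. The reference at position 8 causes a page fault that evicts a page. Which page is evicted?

8

pos 1: 3: miss, frames [3]
pos 2: 9: miss, frames [3, 9]
pos 3: 5: miss, frames [3, 9, 5]
pos 4: 0: miss, evict 3, frames [9, 5, 0]
pos 5: 8: miss, evict 9, frames [5, 0, 8]
pos 6: 5: hit
pos 7: 0: hit
pos 8: 9: miss, evict 8, frames [5, 0, 9]
At position 8, page 8 is evicted.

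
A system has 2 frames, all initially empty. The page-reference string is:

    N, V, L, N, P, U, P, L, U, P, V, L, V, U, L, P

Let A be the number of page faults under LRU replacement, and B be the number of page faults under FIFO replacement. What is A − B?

Under LRU: F F F F F F . F F F F F . F F F → 14 faults.
Under FIFO: F F F F F F . F . F F F . F . F → 12 faults.
A − B = 14 − 12 = 2.

2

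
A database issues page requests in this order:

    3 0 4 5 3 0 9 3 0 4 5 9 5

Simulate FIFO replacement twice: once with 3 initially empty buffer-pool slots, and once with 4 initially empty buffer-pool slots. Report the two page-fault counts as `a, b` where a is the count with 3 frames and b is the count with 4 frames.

3 frames: F F F F F F F . . F F . . → 9 faults.
4 frames: F F F F . . F F F F F F . → 10 faults.
10 > 9: adding a frame increased faults — Belady's anomaly.

9, 10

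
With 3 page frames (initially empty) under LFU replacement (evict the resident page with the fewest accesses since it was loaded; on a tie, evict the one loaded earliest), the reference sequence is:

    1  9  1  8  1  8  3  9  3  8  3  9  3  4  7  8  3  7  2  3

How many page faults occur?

1 → fault, frames [1]
9 → fault, frames [1, 9]
1 → hit
8 → fault, frames [1, 9, 8]
1 → hit
8 → hit
3 → fault, evict 9, frames [1, 8, 3]
9 → fault, evict 3, frames [1, 8, 9]
3 → fault, evict 9, frames [1, 8, 3]
8 → hit
3 → hit
9 → fault, evict 3, frames [1, 8, 9]
3 → fault, evict 9, frames [1, 8, 3]
4 → fault, evict 3, frames [1, 8, 4]
7 → fault, evict 4, frames [1, 8, 7]
8 → hit
3 → fault, evict 7, frames [1, 8, 3]
7 → fault, evict 3, frames [1, 8, 7]
2 → fault, evict 7, frames [1, 8, 2]
3 → fault, evict 2, frames [1, 8, 3]
Page faults: 14.

14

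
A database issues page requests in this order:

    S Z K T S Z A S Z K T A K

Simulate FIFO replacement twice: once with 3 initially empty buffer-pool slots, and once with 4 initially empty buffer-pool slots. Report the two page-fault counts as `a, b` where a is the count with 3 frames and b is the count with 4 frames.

9, 10

3 frames: F F F F F F F . . F F . . → 9 faults.
4 frames: F F F F . . F F F F F F . → 10 faults.
10 > 9: adding a frame increased faults — Belady's anomaly.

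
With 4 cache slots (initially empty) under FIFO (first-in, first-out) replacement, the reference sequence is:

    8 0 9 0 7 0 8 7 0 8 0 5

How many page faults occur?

5

8: miss, frames (8)
0: miss, frames (8 0)
9: miss, frames (8 0 9)
0: hit
7: miss, frames (8 0 9 7)
0: hit
8: hit
7: hit
0: hit
8: hit
0: hit
5: miss, evict 8, frames (0 9 7 5)
Page faults: 5.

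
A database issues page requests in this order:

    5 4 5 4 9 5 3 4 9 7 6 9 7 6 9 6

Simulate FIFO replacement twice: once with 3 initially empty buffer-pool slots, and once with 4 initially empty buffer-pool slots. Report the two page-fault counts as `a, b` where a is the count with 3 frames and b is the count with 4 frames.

3 frames: F F . . F . F . . F F F . . . . → 7 faults.
4 frames: F F . . F . F . . F F . . . . . → 6 faults.
6 < 7: adding a frame reduced faults, as is typical.

7, 6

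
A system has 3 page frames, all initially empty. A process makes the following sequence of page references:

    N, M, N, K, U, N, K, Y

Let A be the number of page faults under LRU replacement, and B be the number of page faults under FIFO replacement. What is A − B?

Under LRU: F F . F F . . F → 5 faults.
Under FIFO: F F . F F F . F → 6 faults.
A − B = 5 − 6 = -1.

-1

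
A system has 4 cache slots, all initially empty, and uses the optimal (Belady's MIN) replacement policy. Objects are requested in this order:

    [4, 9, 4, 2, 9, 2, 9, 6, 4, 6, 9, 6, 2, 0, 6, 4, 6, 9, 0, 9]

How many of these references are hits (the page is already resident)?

4 -> miss, frames (4)
9 -> miss, frames (4 9)
4 -> hit
2 -> miss, frames (4 9 2)
9 -> hit
2 -> hit
9 -> hit
6 -> miss, frames (4 9 2 6)
4 -> hit
6 -> hit
9 -> hit
6 -> hit
2 -> hit
0 -> miss, evict 2, frames (4 9 6 0)
6 -> hit
4 -> hit
6 -> hit
9 -> hit
0 -> hit
9 -> hit
Hits: 15.

15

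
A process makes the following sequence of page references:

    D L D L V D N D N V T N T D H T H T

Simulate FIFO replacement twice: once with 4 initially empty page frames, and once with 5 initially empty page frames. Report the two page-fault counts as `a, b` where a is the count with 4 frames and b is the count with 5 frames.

7, 6

4 frames: F F . . F . F . . . F . . F F . . . → 7 faults.
5 frames: F F . . F . F . . . F . . . F . . . → 6 faults.
6 < 7: adding a frame reduced faults, as is typical.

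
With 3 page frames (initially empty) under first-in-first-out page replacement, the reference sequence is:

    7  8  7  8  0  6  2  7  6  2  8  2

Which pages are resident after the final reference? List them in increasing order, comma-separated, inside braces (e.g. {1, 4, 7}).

{2, 7, 8}

7: fault, frames {7}
8: fault, frames {7,8}
7: hit
8: hit
0: fault, frames {7,8,0}
6: fault, evict 7, frames {8,0,6}
2: fault, evict 8, frames {0,6,2}
7: fault, evict 0, frames {6,2,7}
6: hit
2: hit
8: fault, evict 6, frames {2,7,8}
2: hit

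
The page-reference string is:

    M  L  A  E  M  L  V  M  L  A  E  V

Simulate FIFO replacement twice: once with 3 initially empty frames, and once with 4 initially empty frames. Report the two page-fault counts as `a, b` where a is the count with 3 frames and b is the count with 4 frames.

3 frames: F F F F F F F . . F F . → 9 faults.
4 frames: F F F F . . F F F F F F → 10 faults.
10 > 9: adding a frame increased faults — Belady's anomaly.

9, 10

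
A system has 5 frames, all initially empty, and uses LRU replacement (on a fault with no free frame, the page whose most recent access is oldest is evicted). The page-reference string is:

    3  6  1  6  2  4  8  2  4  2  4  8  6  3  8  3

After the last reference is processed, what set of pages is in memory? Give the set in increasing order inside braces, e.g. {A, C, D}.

{2, 3, 4, 6, 8}

3: miss, frames [3]
6: miss, frames [3, 6]
1: miss, frames [3, 6, 1]
6: hit
2: miss, frames [3, 1, 6, 2]
4: miss, frames [3, 1, 6, 2, 4]
8: miss, evict 3, frames [1, 6, 2, 4, 8]
2: hit
4: hit
2: hit
4: hit
8: hit
6: hit
3: miss, evict 1, frames [2, 4, 8, 6, 3]
8: hit
3: hit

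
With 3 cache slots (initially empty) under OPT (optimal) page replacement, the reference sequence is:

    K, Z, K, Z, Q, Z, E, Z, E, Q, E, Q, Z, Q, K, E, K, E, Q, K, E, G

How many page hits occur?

K -> miss, frames {K}
Z -> miss, frames {K,Z}
K -> hit
Z -> hit
Q -> miss, frames {K,Z,Q}
Z -> hit
E -> miss, evict K, frames {Z,Q,E}
Z -> hit
E -> hit
Q -> hit
E -> hit
Q -> hit
Z -> hit
Q -> hit
K -> miss, evict Z, frames {Q,E,K}
E -> hit
K -> hit
E -> hit
Q -> hit
K -> hit
E -> hit
G -> miss, evict K, frames {Q,E,G}
Hits: 16.

16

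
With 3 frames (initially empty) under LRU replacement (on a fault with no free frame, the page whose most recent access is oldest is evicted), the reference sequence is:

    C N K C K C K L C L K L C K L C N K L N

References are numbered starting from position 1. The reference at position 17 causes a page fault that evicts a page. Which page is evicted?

pos 1: C: fault, frames (C)
pos 2: N: fault, frames (C N)
pos 3: K: fault, frames (C N K)
pos 4: C: hit
pos 5: K: hit
pos 6: C: hit
pos 7: K: hit
pos 8: L: fault, evict N, frames (C K L)
pos 9: C: hit
pos 10: L: hit
pos 11: K: hit
pos 12: L: hit
pos 13: C: hit
pos 14: K: hit
pos 15: L: hit
pos 16: C: hit
pos 17: N: fault, evict K, frames (L C N)
At position 17, page K is evicted.

K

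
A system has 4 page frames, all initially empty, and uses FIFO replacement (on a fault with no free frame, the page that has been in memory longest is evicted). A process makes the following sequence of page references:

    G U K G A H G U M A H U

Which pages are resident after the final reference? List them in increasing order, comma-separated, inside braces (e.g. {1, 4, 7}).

{A, H, M, U}

G -> fault, frames [G]
U -> fault, frames [G, U]
K -> fault, frames [G, U, K]
G -> hit
A -> fault, frames [G, U, K, A]
H -> fault, evict G, frames [U, K, A, H]
G -> fault, evict U, frames [K, A, H, G]
U -> fault, evict K, frames [A, H, G, U]
M -> fault, evict A, frames [H, G, U, M]
A -> fault, evict H, frames [G, U, M, A]
H -> fault, evict G, frames [U, M, A, H]
U -> hit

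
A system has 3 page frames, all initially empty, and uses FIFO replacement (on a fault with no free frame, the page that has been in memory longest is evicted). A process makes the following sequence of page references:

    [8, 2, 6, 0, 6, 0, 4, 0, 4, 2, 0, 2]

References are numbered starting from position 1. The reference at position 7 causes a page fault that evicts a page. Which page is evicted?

2

pos 1: 8: miss, frames [8]
pos 2: 2: miss, frames [8, 2]
pos 3: 6: miss, frames [8, 2, 6]
pos 4: 0: miss, evict 8, frames [2, 6, 0]
pos 5: 6: hit
pos 6: 0: hit
pos 7: 4: miss, evict 2, frames [6, 0, 4]
At position 7, page 2 is evicted.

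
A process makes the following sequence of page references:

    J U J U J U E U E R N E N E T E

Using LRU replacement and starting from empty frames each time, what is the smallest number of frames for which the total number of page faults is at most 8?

2

f=1: 16 faults
f=2: 7 faults
f=3: 6 faults
f=4: 6 faults
f=5: 6 faults
f=6: 6 faults
Smallest f with faults ≤ 8 is 2.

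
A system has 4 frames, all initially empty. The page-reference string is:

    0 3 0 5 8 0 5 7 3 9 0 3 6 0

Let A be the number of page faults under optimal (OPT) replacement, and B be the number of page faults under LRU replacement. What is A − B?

-2

Under OPT: F F . F F . . F . F . . F . → 7 faults.
Under LRU: F F . F F . . F F F F . F . → 9 faults.
A − B = 7 − 9 = -2.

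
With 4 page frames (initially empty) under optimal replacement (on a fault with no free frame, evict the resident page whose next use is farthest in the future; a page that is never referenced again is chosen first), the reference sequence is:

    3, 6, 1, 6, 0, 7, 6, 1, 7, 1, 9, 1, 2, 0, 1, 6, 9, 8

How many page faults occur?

9

3 -> fault, frames [3]
6 -> fault, frames [3, 6]
1 -> fault, frames [3, 6, 1]
6 -> hit
0 -> fault, frames [3, 6, 1, 0]
7 -> fault, evict 3, frames [6, 1, 0, 7]
6 -> hit
1 -> hit
7 -> hit
1 -> hit
9 -> fault, evict 7, frames [6, 1, 0, 9]
1 -> hit
2 -> fault, evict 9, frames [6, 1, 0, 2]
0 -> hit
1 -> hit
6 -> hit
9 -> fault, evict 2, frames [6, 1, 0, 9]
8 -> fault, evict 9, frames [6, 1, 0, 8]
Page faults: 9.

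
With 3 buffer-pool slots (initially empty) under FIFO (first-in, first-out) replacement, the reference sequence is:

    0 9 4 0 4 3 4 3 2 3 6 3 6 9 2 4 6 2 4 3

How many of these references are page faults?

10

0 -> fault, frames [0]
9 -> fault, frames [0, 9]
4 -> fault, frames [0, 9, 4]
0 -> hit
4 -> hit
3 -> fault, evict 0, frames [9, 4, 3]
4 -> hit
3 -> hit
2 -> fault, evict 9, frames [4, 3, 2]
3 -> hit
6 -> fault, evict 4, frames [3, 2, 6]
3 -> hit
6 -> hit
9 -> fault, evict 3, frames [2, 6, 9]
2 -> hit
4 -> fault, evict 2, frames [6, 9, 4]
6 -> hit
2 -> fault, evict 6, frames [9, 4, 2]
4 -> hit
3 -> fault, evict 9, frames [4, 2, 3]
Page faults: 10.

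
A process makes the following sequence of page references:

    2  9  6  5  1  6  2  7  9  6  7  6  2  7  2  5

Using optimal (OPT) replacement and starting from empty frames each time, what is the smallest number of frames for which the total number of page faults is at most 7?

4

f=1: 16 faults
f=2: 11 faults
f=3: 9 faults
f=4: 7 faults
f=5: 6 faults
f=6: 6 faults
Smallest f with faults ≤ 7 is 4.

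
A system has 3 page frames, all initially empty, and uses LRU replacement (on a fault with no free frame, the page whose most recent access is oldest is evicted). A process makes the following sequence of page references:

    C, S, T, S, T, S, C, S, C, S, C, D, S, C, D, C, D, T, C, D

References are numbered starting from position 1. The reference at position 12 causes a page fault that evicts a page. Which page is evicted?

T

pos 1: C → fault, frames (C)
pos 2: S → fault, frames (C S)
pos 3: T → fault, frames (C S T)
pos 4: S → hit
pos 5: T → hit
pos 6: S → hit
pos 7: C → hit
pos 8: S → hit
pos 9: C → hit
pos 10: S → hit
pos 11: C → hit
pos 12: D → fault, evict T, frames (S C D)
At position 12, page T is evicted.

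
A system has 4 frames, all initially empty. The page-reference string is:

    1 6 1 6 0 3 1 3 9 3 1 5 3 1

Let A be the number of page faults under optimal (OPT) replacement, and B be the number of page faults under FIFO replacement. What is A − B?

Under OPT: F F . . F F . . F . . F . . → 6 faults.
Under FIFO: F F . . F F . . F . F F . . → 7 faults.
A − B = 6 − 7 = -1.

-1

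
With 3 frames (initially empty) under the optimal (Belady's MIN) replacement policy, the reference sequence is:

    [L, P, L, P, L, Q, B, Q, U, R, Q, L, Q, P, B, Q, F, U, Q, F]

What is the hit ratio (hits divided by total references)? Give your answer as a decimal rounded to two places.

L: miss, frames [L]
P: miss, frames [L, P]
L: hit
P: hit
L: hit
Q: miss, frames [L, P, Q]
B: miss, evict P, frames [L, Q, B]
Q: hit
U: miss, evict B, frames [L, Q, U]
R: miss, evict U, frames [L, Q, R]
Q: hit
L: hit
Q: hit
P: miss, evict R, frames [L, Q, P]
B: miss, evict P, frames [L, Q, B]
Q: hit
F: miss, evict B, frames [L, Q, F]
U: miss, evict L, frames [Q, F, U]
Q: hit
F: hit
Hits: 10 of 20 references → 10/20 = 0.5000.

0.50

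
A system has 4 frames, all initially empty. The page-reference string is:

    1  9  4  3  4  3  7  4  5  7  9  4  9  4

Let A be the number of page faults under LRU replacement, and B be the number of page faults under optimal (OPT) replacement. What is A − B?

1

Under LRU: F F F F . . F . F . F . . . → 7 faults.
Under OPT: F F F F . . F . F . . . . . → 6 faults.
A − B = 7 − 6 = 1.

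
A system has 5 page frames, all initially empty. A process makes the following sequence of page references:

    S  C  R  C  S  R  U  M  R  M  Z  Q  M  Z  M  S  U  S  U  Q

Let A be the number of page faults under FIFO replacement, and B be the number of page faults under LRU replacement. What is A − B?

-1

Under FIFO: F F F . . . F F . . F F . . . F . . . . → 8 faults.
Under LRU: F F F . . . F F . . F F . . . F F . . . → 9 faults.
A − B = 8 − 9 = -1.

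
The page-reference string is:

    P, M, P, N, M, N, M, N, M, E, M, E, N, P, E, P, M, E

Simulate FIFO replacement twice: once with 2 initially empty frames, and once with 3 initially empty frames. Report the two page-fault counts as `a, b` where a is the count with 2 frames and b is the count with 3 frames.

2 frames: F F . F . . . . . F F . F F F . F . → 9 faults.
3 frames: F F . F . . . . . F . . . F . . F . → 6 faults.
6 < 9: adding a frame reduced faults, as is typical.

9, 6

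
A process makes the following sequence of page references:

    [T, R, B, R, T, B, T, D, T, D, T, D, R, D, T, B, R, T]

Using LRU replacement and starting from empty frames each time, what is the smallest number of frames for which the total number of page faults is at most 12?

f=1: 18 faults
f=2: 11 faults
f=3: 7 faults
f=4: 4 faults
Smallest f with faults ≤ 12 is 2.

2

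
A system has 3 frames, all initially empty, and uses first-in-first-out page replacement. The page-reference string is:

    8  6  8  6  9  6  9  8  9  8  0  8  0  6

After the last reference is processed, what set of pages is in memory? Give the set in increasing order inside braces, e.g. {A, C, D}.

8: miss, frames {8}
6: miss, frames {8,6}
8: hit
6: hit
9: miss, frames {8,6,9}
6: hit
9: hit
8: hit
9: hit
8: hit
0: miss, evict 8, frames {6,9,0}
8: miss, evict 6, frames {9,0,8}
0: hit
6: miss, evict 9, frames {0,8,6}

{0, 6, 8}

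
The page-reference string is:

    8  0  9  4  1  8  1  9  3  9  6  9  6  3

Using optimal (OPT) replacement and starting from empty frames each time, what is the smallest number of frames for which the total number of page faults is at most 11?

2

f=1: 14 faults
f=2: 9 faults
f=3: 7 faults
f=4: 7 faults
f=5: 7 faults
f=6: 7 faults
f=7: 7 faults
Smallest f with faults ≤ 11 is 2.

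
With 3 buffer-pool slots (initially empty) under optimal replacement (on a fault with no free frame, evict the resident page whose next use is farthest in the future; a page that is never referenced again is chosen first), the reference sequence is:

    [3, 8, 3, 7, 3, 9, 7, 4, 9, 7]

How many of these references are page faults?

3 → miss, frames (3)
8 → miss, frames (3 8)
3 → hit
7 → miss, frames (3 8 7)
3 → hit
9 → miss, evict 8, frames (3 7 9)
7 → hit
4 → miss, evict 3, frames (7 9 4)
9 → hit
7 → hit
Page faults: 5.

5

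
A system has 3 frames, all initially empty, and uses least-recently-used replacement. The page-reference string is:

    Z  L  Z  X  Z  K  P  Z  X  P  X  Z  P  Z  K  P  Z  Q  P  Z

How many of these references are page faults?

Z → miss, frames {Z}
L → miss, frames {Z,L}
Z → hit
X → miss, frames {L,Z,X}
Z → hit
K → miss, evict L, frames {X,Z,K}
P → miss, evict X, frames {Z,K,P}
Z → hit
X → miss, evict K, frames {P,Z,X}
P → hit
X → hit
Z → hit
P → hit
Z → hit
K → miss, evict X, frames {P,Z,K}
P → hit
Z → hit
Q → miss, evict K, frames {P,Z,Q}
P → hit
Z → hit
Page faults: 8.

8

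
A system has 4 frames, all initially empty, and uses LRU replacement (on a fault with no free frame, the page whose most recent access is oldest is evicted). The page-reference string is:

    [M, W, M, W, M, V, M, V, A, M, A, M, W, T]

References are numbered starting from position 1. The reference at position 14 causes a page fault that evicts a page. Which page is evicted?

V

pos 1: M: fault, frames {M}
pos 2: W: fault, frames {M,W}
pos 3: M: hit
pos 4: W: hit
pos 5: M: hit
pos 6: V: fault, frames {W,M,V}
pos 7: M: hit
pos 8: V: hit
pos 9: A: fault, frames {W,M,V,A}
pos 10: M: hit
pos 11: A: hit
pos 12: M: hit
pos 13: W: hit
pos 14: T: fault, evict V, frames {A,M,W,T}
At position 14, page V is evicted.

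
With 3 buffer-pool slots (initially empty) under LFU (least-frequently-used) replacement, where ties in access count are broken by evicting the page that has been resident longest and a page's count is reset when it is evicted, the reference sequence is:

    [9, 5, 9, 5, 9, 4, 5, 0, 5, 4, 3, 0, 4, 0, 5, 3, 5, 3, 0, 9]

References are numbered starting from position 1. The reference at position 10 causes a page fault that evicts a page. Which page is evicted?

0

pos 1: 9: miss, frames {9}
pos 2: 5: miss, frames {9,5}
pos 3: 9: hit
pos 4: 5: hit
pos 5: 9: hit
pos 6: 4: miss, frames {9,5,4}
pos 7: 5: hit
pos 8: 0: miss, evict 4, frames {9,5,0}
pos 9: 5: hit
pos 10: 4: miss, evict 0, frames {9,5,4}
At position 10, page 0 is evicted.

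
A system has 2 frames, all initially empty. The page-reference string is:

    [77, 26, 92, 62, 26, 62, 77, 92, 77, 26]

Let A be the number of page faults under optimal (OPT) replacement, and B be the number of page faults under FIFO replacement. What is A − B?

Under OPT: F F F F . . F F . F → 7 faults.
Under FIFO: F F F F F . F F . F → 8 faults.
A − B = 7 − 8 = -1.

-1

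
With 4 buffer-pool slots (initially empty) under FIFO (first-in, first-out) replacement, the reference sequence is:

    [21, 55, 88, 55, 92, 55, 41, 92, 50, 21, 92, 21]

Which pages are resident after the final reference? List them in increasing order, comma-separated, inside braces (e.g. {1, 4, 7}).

21 -> fault, frames (21)
55 -> fault, frames (21 55)
88 -> fault, frames (21 55 88)
55 -> hit
92 -> fault, frames (21 55 88 92)
55 -> hit
41 -> fault, evict 21, frames (55 88 92 41)
92 -> hit
50 -> fault, evict 55, frames (88 92 41 50)
21 -> fault, evict 88, frames (92 41 50 21)
92 -> hit
21 -> hit

{21, 41, 50, 92}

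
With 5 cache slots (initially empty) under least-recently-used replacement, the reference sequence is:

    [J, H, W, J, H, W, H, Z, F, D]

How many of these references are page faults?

6

J -> fault, frames [J]
H -> fault, frames [J, H]
W -> fault, frames [J, H, W]
J -> hit
H -> hit
W -> hit
H -> hit
Z -> fault, frames [J, W, H, Z]
F -> fault, frames [J, W, H, Z, F]
D -> fault, evict J, frames [W, H, Z, F, D]
Page faults: 6.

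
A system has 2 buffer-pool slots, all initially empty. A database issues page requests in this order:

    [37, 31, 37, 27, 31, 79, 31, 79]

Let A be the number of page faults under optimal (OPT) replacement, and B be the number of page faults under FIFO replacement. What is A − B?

Under OPT: F F . F . F . . → 4 faults.
Under FIFO: F F . F . F F . → 5 faults.
A − B = 4 − 5 = -1.

-1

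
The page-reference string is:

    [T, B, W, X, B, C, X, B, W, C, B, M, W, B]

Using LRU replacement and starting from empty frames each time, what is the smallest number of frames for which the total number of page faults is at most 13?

3

f=1: 14 faults
f=2: 14 faults
f=3: 9 faults
f=4: 6 faults
f=5: 6 faults
f=6: 6 faults
Smallest f with faults ≤ 13 is 3.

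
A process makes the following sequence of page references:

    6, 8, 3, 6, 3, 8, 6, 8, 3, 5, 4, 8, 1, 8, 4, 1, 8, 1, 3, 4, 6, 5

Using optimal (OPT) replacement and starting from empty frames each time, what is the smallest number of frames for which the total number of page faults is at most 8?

f=1: 22 faults
f=2: 14 faults
f=3: 9 faults
f=4: 8 faults
f=5: 7 faults
f=6: 6 faults
Smallest f with faults ≤ 8 is 4.

4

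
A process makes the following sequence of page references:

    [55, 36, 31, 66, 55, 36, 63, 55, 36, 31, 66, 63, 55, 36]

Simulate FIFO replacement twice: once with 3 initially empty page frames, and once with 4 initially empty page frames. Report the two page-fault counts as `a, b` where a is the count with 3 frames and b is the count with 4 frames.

3 frames: F F F F F F F . . F F . F F → 11 faults.
4 frames: F F F F . . F F F F F F F F → 12 faults.
12 > 11: adding a frame increased faults — Belady's anomaly.

11, 12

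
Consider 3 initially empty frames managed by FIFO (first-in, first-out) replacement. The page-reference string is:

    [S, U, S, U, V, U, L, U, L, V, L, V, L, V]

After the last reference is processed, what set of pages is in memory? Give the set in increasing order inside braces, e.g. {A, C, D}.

S: miss, frames [S]
U: miss, frames [S, U]
S: hit
U: hit
V: miss, frames [S, U, V]
U: hit
L: miss, evict S, frames [U, V, L]
U: hit
L: hit
V: hit
L: hit
V: hit
L: hit
V: hit

{L, U, V}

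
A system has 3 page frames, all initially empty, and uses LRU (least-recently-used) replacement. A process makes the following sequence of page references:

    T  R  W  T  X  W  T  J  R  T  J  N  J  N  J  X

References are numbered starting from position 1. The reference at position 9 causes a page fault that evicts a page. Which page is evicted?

W

pos 1: T -> miss, frames (T)
pos 2: R -> miss, frames (T R)
pos 3: W -> miss, frames (T R W)
pos 4: T -> hit
pos 5: X -> miss, evict R, frames (W T X)
pos 6: W -> hit
pos 7: T -> hit
pos 8: J -> miss, evict X, frames (W T J)
pos 9: R -> miss, evict W, frames (T J R)
At position 9, page W is evicted.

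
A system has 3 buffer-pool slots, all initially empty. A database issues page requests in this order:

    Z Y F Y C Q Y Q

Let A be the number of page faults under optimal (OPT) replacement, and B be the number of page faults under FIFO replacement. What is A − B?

Under OPT: F F F . F F . . → 5 faults.
Under FIFO: F F F . F F F . → 6 faults.
A − B = 5 − 6 = -1.

-1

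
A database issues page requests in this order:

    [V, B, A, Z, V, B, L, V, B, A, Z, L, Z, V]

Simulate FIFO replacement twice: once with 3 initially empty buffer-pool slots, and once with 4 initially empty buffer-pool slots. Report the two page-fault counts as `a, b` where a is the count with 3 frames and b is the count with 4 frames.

10, 11

3 frames: F F F F F F F . . F F . . F → 10 faults.
4 frames: F F F F . . F F F F F F . F → 11 faults.
11 > 10: adding a frame increased faults — Belady's anomaly.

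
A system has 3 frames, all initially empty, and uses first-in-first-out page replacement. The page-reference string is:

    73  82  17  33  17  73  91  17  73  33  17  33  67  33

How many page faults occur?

9

73 -> fault, frames {73}
82 -> fault, frames {73,82}
17 -> fault, frames {73,82,17}
33 -> fault, evict 73, frames {82,17,33}
17 -> hit
73 -> fault, evict 82, frames {17,33,73}
91 -> fault, evict 17, frames {33,73,91}
17 -> fault, evict 33, frames {73,91,17}
73 -> hit
33 -> fault, evict 73, frames {91,17,33}
17 -> hit
33 -> hit
67 -> fault, evict 91, frames {17,33,67}
33 -> hit
Page faults: 9.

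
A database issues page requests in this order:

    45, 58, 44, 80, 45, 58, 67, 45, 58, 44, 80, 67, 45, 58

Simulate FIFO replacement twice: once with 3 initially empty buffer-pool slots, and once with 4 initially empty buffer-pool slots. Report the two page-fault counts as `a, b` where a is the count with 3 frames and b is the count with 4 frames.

3 frames: F F F F F F F . . F F . F F → 11 faults.
4 frames: F F F F . . F F F F F F F F → 12 faults.
12 > 11: adding a frame increased faults — Belady's anomaly.

11, 12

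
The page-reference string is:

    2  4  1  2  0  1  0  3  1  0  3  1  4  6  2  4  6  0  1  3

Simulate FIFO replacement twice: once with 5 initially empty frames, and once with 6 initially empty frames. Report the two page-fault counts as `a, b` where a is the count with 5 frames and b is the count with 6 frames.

5 frames: F F F . F . . F . . . . . F F F . . F . → 9 faults.
6 frames: F F F . F . . F . . . . . F . . . . . . → 6 faults.
6 < 9: adding a frame reduced faults, as is typical.

9, 6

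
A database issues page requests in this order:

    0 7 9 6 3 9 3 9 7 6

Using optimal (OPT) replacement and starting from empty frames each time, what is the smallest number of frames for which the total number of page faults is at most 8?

2

f=1: 10 faults
f=2: 7 faults
f=3: 6 faults
f=4: 5 faults
f=5: 5 faults
Smallest f with faults ≤ 8 is 2.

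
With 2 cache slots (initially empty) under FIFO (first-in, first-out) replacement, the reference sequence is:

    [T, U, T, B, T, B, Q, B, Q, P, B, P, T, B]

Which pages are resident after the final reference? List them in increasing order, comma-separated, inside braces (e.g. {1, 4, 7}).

{B, T}

T -> miss, frames {T}
U -> miss, frames {T,U}
T -> hit
B -> miss, evict T, frames {U,B}
T -> miss, evict U, frames {B,T}
B -> hit
Q -> miss, evict B, frames {T,Q}
B -> miss, evict T, frames {Q,B}
Q -> hit
P -> miss, evict Q, frames {B,P}
B -> hit
P -> hit
T -> miss, evict B, frames {P,T}
B -> miss, evict P, frames {T,B}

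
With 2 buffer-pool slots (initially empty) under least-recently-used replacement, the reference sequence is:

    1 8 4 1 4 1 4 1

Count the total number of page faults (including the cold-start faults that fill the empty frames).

4

1 → miss, frames (1)
8 → miss, frames (1 8)
4 → miss, evict 1, frames (8 4)
1 → miss, evict 8, frames (4 1)
4 → hit
1 → hit
4 → hit
1 → hit
Page faults: 4.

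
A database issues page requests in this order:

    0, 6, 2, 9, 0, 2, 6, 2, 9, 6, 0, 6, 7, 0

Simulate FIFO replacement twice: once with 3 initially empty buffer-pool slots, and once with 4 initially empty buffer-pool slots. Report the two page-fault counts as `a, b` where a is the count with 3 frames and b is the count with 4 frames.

3 frames: F F F F F . F F F . F F F . → 11 faults.
4 frames: F F F F . . . . . . . . F F → 6 faults.
6 < 11: adding a frame reduced faults, as is typical.

11, 6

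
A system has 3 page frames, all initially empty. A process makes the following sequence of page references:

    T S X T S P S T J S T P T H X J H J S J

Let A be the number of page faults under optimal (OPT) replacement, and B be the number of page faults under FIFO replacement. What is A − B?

-4

Under OPT: F F F . . F . . F . . F . F F . . . F . → 9 faults.
Under FIFO: F F F . . F . F F F . F F F F F . . F . → 13 faults.
A − B = 9 − 13 = -4.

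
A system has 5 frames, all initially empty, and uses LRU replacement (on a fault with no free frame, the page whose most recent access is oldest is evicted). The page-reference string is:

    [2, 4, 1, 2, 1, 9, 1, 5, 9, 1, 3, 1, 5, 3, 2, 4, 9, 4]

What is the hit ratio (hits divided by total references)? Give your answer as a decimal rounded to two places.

0.56

2 → miss, frames {2}
4 → miss, frames {2,4}
1 → miss, frames {2,4,1}
2 → hit
1 → hit
9 → miss, frames {4,2,1,9}
1 → hit
5 → miss, frames {4,2,9,1,5}
9 → hit
1 → hit
3 → miss, evict 4, frames {2,5,9,1,3}
1 → hit
5 → hit
3 → hit
2 → hit
4 → miss, evict 9, frames {1,5,3,2,4}
9 → miss, evict 1, frames {5,3,2,4,9}
4 → hit
Hits: 10 of 18 references → 10/18 = 0.5556.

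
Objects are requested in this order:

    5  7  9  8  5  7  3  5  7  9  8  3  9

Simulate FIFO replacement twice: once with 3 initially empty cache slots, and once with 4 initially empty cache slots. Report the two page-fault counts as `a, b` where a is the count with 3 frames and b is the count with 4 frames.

3 frames: F F F F F F F . . F F . . → 9 faults.
4 frames: F F F F . . F F F F F F . → 10 faults.
10 > 9: adding a frame increased faults — Belady's anomaly.

9, 10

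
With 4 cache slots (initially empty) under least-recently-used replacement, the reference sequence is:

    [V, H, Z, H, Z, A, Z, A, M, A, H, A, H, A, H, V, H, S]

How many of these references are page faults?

7

V: fault, frames (V)
H: fault, frames (V H)
Z: fault, frames (V H Z)
H: hit
Z: hit
A: fault, frames (V H Z A)
Z: hit
A: hit
M: fault, evict V, frames (H Z A M)
A: hit
H: hit
A: hit
H: hit
A: hit
H: hit
V: fault, evict Z, frames (M A H V)
H: hit
S: fault, evict M, frames (A V H S)
Page faults: 7.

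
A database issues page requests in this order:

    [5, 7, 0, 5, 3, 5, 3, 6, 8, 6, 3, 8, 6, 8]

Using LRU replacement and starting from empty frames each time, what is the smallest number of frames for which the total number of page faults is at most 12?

2

f=1: 14 faults
f=2: 10 faults
f=3: 6 faults
f=4: 6 faults
f=5: 6 faults
f=6: 6 faults
Smallest f with faults ≤ 12 is 2.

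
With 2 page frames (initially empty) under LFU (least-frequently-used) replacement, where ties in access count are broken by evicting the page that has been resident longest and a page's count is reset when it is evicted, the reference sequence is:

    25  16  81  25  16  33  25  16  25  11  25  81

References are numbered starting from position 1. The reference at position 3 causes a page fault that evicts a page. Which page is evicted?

25

pos 1: 25: miss, frames (25)
pos 2: 16: miss, frames (25 16)
pos 3: 81: miss, evict 25, frames (16 81)
At position 3, page 25 is evicted.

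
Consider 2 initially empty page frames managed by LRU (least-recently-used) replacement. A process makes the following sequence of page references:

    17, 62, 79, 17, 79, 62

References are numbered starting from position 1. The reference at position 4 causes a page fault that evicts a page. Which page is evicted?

62

pos 1: 17 -> fault, frames {17}
pos 2: 62 -> fault, frames {17,62}
pos 3: 79 -> fault, evict 17, frames {62,79}
pos 4: 17 -> fault, evict 62, frames {79,17}
At position 4, page 62 is evicted.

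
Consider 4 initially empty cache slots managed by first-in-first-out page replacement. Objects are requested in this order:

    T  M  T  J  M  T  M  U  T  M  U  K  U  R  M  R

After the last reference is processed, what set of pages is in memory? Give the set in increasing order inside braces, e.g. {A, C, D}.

T → fault, frames {T}
M → fault, frames {T,M}
T → hit
J → fault, frames {T,M,J}
M → hit
T → hit
M → hit
U → fault, frames {T,M,J,U}
T → hit
M → hit
U → hit
K → fault, evict T, frames {M,J,U,K}
U → hit
R → fault, evict M, frames {J,U,K,R}
M → fault, evict J, frames {U,K,R,M}
R → hit

{K, M, R, U}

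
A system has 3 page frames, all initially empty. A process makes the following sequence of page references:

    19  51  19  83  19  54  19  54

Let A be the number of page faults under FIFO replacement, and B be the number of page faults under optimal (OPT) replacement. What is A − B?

1

Under FIFO: F F . F . F F . → 5 faults.
Under OPT: F F . F . F . . → 4 faults.
A − B = 5 − 4 = 1.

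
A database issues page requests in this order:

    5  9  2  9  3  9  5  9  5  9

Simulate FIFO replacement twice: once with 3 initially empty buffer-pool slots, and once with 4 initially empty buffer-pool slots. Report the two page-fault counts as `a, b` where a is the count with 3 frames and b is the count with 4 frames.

3 frames: F F F . F . F F . . → 6 faults.
4 frames: F F F . F . . . . . → 4 faults.
4 < 6: adding a frame reduced faults, as is typical.

6, 4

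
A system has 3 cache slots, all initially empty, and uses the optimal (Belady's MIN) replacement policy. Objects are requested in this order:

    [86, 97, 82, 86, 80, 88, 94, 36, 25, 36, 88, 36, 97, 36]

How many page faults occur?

86 -> miss, frames (86)
97 -> miss, frames (86 97)
82 -> miss, frames (86 97 82)
86 -> hit
80 -> miss, evict 82, frames (86 97 80)
88 -> miss, evict 80, frames (86 97 88)
94 -> miss, evict 86, frames (97 88 94)
36 -> miss, evict 94, frames (97 88 36)
25 -> miss, evict 97, frames (88 36 25)
36 -> hit
88 -> hit
36 -> hit
97 -> miss, evict 25, frames (88 36 97)
36 -> hit
Page faults: 9.

9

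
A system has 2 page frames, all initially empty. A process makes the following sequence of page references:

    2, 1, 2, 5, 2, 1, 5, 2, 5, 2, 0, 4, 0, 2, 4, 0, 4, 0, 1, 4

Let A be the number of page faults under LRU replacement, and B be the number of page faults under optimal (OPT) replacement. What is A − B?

Under LRU: F F . F . F F F . . F F . F F F . . F F → 13 faults.
Under OPT: F F . F . F . F . . F F . F . F . . F . → 10 faults.
A − B = 13 − 10 = 3.

3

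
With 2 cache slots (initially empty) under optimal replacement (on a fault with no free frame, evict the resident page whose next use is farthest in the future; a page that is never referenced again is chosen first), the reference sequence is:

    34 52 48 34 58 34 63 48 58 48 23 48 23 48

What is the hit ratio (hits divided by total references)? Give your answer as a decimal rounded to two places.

0.50

34 -> fault, frames {34}
52 -> fault, frames {34,52}
48 -> fault, evict 52, frames {34,48}
34 -> hit
58 -> fault, evict 48, frames {34,58}
34 -> hit
63 -> fault, evict 34, frames {58,63}
48 -> fault, evict 63, frames {58,48}
58 -> hit
48 -> hit
23 -> fault, evict 58, frames {48,23}
48 -> hit
23 -> hit
48 -> hit
Hits: 7 of 14 references → 7/14 = 0.5000.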